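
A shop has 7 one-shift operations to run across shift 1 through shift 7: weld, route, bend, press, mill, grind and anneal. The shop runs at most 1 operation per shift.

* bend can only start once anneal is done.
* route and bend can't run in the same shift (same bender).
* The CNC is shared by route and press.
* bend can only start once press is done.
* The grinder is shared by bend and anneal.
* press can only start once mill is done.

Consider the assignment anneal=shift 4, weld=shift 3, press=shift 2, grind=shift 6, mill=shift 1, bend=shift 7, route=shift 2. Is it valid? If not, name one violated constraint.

The grinder is shared by bend and anneal — holds.
The shop runs at most 1 operation per shift — violated.
bend can only start once press is done — holds.
press can only start once mill is done — holds.
bend can only start once anneal is done — holds.
route and bend can't run in the same shift (same bender) — holds.
The CNC is shared by route and press — violated.

Invalid. The CNC is shared by route and press.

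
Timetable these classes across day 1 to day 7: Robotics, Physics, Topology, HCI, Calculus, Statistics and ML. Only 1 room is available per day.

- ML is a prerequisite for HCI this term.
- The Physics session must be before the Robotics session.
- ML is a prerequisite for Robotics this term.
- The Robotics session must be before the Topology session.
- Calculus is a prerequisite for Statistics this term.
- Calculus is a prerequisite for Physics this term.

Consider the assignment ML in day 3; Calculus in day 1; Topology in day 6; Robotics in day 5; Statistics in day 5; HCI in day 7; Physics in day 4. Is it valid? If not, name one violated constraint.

Calculus is a prerequisite for Physics this term — holds.
The Physics session must be before the Robotics session — holds.
The Robotics session must be before the Topology session — holds.
Calculus is a prerequisite for Statistics this term — holds.
ML is a prerequisite for HCI this term — holds.
ML is a prerequisite for Robotics this term — holds.
Only 1 room is available per day — violated.

No. Only 1 room is available per day is not satisfied.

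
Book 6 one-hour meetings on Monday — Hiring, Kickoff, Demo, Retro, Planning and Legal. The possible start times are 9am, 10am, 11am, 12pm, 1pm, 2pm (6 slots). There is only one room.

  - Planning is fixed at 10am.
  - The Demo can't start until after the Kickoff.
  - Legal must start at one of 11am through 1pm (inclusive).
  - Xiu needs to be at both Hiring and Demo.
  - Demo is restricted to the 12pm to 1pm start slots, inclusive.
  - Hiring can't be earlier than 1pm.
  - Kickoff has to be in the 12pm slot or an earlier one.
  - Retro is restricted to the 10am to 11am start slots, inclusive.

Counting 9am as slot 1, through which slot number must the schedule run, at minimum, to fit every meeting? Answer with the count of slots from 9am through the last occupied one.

The precedence chain requires at least 2 distinct slots.
With at most 1 per slot and 6 meetings, at least 6 slots are needed.
Hiring can't be placed before 1pm — that is slot 5 counting from 9am — so the schedule must run through at least 5 slots.
6 works (last occupied slot: 2pm): for example Retro in 11am, Kickoff in 9am, Hiring in 2pm, Legal in 1pm, Demo in 12pm, Planning in 10am.

6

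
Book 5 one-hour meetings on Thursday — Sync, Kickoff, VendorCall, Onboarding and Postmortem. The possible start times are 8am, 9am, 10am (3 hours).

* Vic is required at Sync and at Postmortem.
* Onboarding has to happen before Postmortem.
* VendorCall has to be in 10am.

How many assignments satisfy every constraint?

18

Splitting on Sync: it can be 8am (9), 9am (6), 10am (3). Listing each branch's schedules as (Kickoff, VendorCall, Onboarding, Postmortem):
Sync=8am: (8am,10am,8am,9am) (8am,10am,8am,10am) (8am,10am,9am,10am) (9am,10am,8am,9am) (9am,10am,8am,10am) (9am,10am,9am,10am) (10am,10am,8am,9am) (10am,10am,8am,10am) (10am,10am,9am,10am) — 9.
Sync=9am: (8am,10am,8am,10am) (8am,10am,9am,10am) (9am,10am,8am,10am) (9am,10am,9am,10am) (10am,10am,8am,10am) (10am,10am,9am,10am) — 6.
Sync=10am: (8am,10am,8am,9am) (9am,10am,8am,9am) (10am,10am,8am,9am) — 3.
Summing: 9 + 6 + 3 = 18.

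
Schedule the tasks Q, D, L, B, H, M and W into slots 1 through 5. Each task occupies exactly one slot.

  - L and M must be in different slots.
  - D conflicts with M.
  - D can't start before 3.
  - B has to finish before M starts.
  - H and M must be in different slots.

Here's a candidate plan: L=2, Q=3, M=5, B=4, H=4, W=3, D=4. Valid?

Yes, all constraints hold

D conflicts with M — holds.
L and M must be in different slots — holds.
B has to finish before M starts — holds.
H and M must be in different slots — holds.
D can't start before 3 — holds.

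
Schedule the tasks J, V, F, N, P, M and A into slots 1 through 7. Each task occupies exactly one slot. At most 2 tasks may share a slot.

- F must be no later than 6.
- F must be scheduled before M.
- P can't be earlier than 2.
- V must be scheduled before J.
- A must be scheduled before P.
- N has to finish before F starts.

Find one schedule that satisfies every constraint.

N=1, F=2, J=4, M=3, A=1, V=3, P=2

Checking: V(3) before J(4); A(1) before P(2); N(1) before F(2); F(2) before M(3); F=2 in [1,6]; P=2 in [2,7]; max 2 per slot (cap 2).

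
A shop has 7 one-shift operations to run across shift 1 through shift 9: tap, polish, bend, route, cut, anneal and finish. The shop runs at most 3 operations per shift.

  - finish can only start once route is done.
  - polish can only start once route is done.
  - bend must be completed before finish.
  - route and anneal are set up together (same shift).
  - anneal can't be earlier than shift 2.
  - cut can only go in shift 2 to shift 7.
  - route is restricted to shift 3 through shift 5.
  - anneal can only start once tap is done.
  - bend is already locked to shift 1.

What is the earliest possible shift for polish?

Precedence pushes polish to at least shift 4.
polish at shift 4 is achievable: cut -> shift 2, tap -> shift 1, bend -> shift 1, anneal -> shift 3, route -> shift 3, finish -> shift 4, polish -> shift 4.

shift 4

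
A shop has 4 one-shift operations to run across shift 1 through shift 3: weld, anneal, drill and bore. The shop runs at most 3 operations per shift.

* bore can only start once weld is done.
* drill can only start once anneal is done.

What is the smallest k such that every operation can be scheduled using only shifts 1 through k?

The precedence chain requires at least 2 distinct shifts.
With at most 3 per shift and 4 operations, at least 2 shifts are needed.
2 works (last occupied shift: shift 2): for example anneal -> shift 1, drill -> shift 2, weld -> shift 1, bore -> shift 2.

2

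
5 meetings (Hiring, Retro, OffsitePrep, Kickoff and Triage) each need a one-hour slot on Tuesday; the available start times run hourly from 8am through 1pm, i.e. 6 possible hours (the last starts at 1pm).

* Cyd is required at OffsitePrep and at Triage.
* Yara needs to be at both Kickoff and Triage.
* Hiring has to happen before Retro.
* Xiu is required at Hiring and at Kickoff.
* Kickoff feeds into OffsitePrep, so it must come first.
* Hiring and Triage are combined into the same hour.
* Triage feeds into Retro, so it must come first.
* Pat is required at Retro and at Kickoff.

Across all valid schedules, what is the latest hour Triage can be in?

Downstream work caps Triage at 12pm.
Triage at 12pm is achievable: Kickoff=8am, Retro=1pm, Hiring=12pm, OffsitePrep=9am, Triage=12pm.

12pm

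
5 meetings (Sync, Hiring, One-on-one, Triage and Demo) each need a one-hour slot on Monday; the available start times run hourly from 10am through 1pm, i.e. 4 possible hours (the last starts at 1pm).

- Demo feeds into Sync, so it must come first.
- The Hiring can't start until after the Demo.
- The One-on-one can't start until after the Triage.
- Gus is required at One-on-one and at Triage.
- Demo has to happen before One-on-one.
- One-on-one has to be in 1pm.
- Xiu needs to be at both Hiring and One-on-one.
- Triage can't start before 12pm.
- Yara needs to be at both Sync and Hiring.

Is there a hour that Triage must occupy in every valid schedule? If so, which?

12pm

Triage's window is 12pm–1pm.
One-on-one is fixed at 1pm, and Triage can't share a hour with One-on-one.
So Triage must be 12pm.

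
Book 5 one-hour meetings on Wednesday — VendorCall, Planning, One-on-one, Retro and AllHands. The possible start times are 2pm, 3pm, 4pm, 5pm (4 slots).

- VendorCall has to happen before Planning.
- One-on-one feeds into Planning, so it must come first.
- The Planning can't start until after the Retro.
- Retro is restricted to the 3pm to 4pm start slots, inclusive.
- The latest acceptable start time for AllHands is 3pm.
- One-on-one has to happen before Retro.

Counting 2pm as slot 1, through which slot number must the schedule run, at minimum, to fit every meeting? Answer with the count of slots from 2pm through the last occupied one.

3 slots

The precedence chain requires at least 3 distinct slots.
3 works (last occupied slot: 4pm): for example Planning in 4pm; Retro in 3pm; One-on-one in 2pm; VendorCall in 2pm; AllHands in 2pm.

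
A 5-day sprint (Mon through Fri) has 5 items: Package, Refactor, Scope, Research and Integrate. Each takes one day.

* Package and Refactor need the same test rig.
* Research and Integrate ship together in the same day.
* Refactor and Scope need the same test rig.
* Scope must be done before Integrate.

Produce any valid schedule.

Package=Mon, Research=Tue, Scope=Mon, Refactor=Tue, Integrate=Tue

Checking: Scope(Mon) before Integrate(Tue); Refactor(Tue) != Scope(Mon); Package(Mon) != Refactor(Tue); Research = Integrate = Tue.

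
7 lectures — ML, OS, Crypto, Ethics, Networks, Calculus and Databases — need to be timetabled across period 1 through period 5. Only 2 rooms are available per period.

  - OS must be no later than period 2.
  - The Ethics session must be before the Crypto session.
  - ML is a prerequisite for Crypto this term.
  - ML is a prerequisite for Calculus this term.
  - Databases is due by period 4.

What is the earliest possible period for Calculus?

period 2

Precedence pushes Calculus to at least period 2.
Calculus at period 2 is achievable: Calculus=period 2, ML=period 1, Ethics=period 3, Databases=period 2, Crypto=period 4, Networks=period 3, OS=period 1.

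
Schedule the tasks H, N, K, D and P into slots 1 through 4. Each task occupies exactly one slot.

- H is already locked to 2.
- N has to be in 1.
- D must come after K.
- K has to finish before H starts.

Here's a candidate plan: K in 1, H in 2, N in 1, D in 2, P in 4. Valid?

Valid

K has to finish before H starts — holds.
D must come after K — holds.
N has to be in 1 — holds.
H is already locked to 2 — holds.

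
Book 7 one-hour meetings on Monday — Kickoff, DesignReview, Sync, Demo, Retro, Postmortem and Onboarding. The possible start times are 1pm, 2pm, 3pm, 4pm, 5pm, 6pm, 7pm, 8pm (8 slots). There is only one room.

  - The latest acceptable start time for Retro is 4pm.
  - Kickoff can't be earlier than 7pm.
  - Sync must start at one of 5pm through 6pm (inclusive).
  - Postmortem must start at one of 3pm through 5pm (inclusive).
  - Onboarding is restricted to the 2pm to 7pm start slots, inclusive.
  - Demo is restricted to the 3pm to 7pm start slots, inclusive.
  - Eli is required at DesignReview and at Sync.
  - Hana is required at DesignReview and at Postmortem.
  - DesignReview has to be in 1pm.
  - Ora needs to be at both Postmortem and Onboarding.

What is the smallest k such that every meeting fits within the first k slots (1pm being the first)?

With at most 1 per slot and 7 meetings, at least 7 slots are needed.
Kickoff can't be placed before 7pm — that is slot 7 counting from 1pm — so the schedule must run through at least 7 slots.
7 works (last occupied slot: 7pm): for example Kickoff -> 7pm; Retro -> 2pm; Onboarding -> 6pm; DesignReview -> 1pm; Sync -> 5pm; Postmortem -> 3pm; Demo -> 4pm.

7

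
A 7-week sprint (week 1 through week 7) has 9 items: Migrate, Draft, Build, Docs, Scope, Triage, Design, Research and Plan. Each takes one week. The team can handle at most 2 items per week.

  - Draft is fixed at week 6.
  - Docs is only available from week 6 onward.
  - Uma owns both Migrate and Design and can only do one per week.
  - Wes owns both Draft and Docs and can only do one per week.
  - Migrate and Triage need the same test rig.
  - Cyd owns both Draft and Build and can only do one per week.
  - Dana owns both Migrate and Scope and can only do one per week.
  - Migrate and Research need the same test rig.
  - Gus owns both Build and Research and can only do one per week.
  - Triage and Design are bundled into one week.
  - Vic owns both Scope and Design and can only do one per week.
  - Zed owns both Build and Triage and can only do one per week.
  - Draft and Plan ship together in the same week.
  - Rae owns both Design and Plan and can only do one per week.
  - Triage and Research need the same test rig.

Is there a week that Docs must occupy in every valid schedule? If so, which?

week 7

Docs's window is week 6–week 7.
Draft is fixed at week 6, and Docs can't share a week with Draft.
So Docs must be week 7.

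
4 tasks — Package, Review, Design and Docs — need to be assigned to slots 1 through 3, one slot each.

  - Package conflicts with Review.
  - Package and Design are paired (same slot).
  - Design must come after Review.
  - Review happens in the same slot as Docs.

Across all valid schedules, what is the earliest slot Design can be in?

Precedence pushes Design to at least 2.
Design at 2 is achievable: Review -> 1, Design -> 2, Docs -> 1, Package -> 2.

2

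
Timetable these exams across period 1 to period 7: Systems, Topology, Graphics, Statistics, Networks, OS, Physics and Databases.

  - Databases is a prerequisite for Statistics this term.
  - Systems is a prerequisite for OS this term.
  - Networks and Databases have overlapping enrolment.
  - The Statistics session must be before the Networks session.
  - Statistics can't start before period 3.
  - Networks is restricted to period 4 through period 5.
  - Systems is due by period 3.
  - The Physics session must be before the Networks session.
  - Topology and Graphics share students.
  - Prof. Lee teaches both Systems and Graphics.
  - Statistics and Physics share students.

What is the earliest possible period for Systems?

Systems's own window allows nothing later than period 3.
Systems at period 1 is achievable: OS=period 2; Systems=period 1; Databases=period 1; Statistics=period 3; Networks=period 4; Graphics=period 2; Topology=period 1; Physics=period 1.

period 1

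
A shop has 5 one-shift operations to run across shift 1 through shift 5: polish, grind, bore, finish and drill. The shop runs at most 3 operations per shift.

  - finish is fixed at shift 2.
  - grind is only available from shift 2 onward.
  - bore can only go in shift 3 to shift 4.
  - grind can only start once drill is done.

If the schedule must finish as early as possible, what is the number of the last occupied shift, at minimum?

shift 3

The precedence chain requires at least 2 distinct shifts.
With at most 3 per shift and 5 operations, at least 2 shifts are needed.
bore can't be placed before shift 3, so the schedule must run through at least shift 3.
3 works (last occupied shift: shift 3): for example polish in shift 1, finish in shift 2, grind in shift 2, drill in shift 1, bore in shift 3.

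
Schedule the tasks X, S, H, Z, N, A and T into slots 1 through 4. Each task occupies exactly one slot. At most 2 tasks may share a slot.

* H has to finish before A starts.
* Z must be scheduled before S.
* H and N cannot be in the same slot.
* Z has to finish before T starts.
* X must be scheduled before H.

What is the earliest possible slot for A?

3

Precedence pushes A to at least 3.
A at 3 is achievable: S -> 2, T -> 3, N -> 4, H -> 2, X -> 1, A -> 3, Z -> 1.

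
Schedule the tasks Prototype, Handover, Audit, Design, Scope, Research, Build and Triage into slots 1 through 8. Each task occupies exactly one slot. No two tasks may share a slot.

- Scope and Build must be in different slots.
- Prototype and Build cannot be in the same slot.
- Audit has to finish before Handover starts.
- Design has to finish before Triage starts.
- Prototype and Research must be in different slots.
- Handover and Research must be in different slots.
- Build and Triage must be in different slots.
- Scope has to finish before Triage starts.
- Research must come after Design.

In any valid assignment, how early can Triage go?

3

Precedence pushes Triage to at least 2.
Triage at 3 is achievable: Audit in 4; Research in 6; Prototype in 7; Scope in 2; Triage in 3; Design in 1; Handover in 5; Build in 8.
Nothing earlier works — the conflict and capacity constraints rule out every slot before 3.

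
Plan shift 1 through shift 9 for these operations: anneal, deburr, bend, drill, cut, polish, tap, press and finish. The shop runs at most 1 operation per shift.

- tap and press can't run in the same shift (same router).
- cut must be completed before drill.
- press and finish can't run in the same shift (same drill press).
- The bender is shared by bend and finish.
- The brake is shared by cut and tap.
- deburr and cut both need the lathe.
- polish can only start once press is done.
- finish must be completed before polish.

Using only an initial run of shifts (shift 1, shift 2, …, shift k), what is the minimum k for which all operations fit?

9

The precedence chain requires at least 2 distinct shifts.
With at most 1 per shift and 9 operations, at least 9 shifts are needed.
9 works (last occupied shift: shift 9): for example tap=shift 9, press=shift 1, bend=shift 8, cut=shift 4, polish=shift 3, anneal=shift 6, deburr=shift 7, finish=shift 2, drill=shift 5.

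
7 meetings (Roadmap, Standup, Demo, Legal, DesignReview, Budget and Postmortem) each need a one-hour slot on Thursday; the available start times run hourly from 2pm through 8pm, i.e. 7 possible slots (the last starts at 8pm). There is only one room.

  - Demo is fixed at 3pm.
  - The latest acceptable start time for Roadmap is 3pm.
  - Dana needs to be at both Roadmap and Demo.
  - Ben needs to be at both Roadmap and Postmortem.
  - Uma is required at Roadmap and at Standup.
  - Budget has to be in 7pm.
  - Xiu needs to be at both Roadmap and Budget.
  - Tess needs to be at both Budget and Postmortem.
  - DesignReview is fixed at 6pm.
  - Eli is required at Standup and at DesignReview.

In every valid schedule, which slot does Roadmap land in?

2pm

Roadmap's window is 2pm–3pm.
Demo is fixed at 3pm, and Roadmap can't share a slot with Demo.
So Roadmap must be 2pm.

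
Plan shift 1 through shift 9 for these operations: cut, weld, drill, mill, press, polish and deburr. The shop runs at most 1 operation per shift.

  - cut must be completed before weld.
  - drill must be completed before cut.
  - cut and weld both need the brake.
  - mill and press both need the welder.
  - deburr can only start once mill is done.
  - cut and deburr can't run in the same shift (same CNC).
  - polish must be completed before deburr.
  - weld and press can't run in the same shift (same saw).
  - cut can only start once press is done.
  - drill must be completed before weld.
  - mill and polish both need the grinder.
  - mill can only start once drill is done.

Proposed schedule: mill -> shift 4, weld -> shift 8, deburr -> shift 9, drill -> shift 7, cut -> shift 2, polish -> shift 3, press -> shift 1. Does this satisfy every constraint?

No — it violates: drill must be completed before cut

drill must be completed before weld — holds.
polish must be completed before deburr — holds.
mill can only start once drill is done — violated.
cut can only start once press is done — holds.
deburr can only start once mill is done — holds.
weld and press can't run in the same shift (same saw) — holds.
The shop runs at most 1 operation per shift — holds.
mill and polish both need the grinder — holds.
drill must be completed before cut — violated.
cut must be completed before weld — holds.
mill and press both need the welder — holds.
cut and deburr can't run in the same shift (same CNC) — holds.
cut and weld both need the brake — holds.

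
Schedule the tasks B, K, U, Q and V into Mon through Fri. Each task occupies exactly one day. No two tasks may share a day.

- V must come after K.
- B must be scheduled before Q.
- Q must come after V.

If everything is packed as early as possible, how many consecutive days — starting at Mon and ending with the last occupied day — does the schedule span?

The precedence chain requires at least 3 distinct days.
With at most 1 per day and 5 tasks, at least 5 days are needed.
5 works (last occupied day: Fri): for example B -> Wed, V -> Tue, U -> Fri, Q -> Thu, K -> Mon.

5 days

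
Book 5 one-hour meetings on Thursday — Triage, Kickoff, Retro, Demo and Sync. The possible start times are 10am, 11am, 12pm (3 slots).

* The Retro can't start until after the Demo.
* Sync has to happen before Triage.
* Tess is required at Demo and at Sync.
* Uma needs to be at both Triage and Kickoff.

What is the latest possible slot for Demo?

11am

Downstream work caps Demo at 11am.
Demo at 11am is achievable: Kickoff -> 10am; Triage -> 11am; Retro -> 12pm; Demo -> 11am; Sync -> 10am.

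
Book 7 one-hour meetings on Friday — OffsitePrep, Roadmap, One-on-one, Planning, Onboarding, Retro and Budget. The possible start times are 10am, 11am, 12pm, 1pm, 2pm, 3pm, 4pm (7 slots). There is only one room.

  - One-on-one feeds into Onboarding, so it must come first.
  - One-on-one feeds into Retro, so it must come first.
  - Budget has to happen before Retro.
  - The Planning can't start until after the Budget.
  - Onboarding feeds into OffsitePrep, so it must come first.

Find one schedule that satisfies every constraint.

Budget in 12pm, Planning in 3pm, OffsitePrep in 2pm, Retro in 1pm, One-on-one in 10am, Onboarding in 11am, Roadmap in 4pm

Checking: One-on-one(10am) before Retro(1pm); Budget(12pm) before Planning(3pm); Onboarding(11am) before OffsitePrep(2pm); One-on-one(10am) before Onboarding(11am); Budget(12pm) before Retro(1pm); max 1 per slot (cap 1).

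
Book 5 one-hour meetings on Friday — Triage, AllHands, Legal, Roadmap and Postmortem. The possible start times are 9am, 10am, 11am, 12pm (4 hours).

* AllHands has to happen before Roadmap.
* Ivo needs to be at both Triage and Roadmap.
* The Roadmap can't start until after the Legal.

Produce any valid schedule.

Legal in 9am, Roadmap in 10am, AllHands in 9am, Postmortem in 9am, Triage in 9am

Checking: AllHands(9am) before Roadmap(10am); Legal(9am) before Roadmap(10am); Triage(9am) != Roadmap(10am).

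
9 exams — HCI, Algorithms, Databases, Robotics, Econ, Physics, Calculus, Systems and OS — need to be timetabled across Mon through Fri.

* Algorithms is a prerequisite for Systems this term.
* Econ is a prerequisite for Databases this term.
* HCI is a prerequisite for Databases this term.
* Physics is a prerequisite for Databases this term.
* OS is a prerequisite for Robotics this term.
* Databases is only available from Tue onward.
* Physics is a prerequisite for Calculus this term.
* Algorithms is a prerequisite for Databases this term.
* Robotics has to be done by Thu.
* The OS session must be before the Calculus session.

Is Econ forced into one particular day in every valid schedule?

Econ can be Mon (e.g. Databases=Tue, Systems=Tue, Physics=Mon, OS=Mon, Calculus=Tue, Robotics=Tue, Algorithms=Mon, Econ=Mon, HCI=Mon) or Tue (e.g. Econ=Tue, Calculus=Tue, Robotics=Tue, Algorithms=Mon, HCI=Mon, Systems=Tue, OS=Mon, Physics=Mon, Databases=Wed).

No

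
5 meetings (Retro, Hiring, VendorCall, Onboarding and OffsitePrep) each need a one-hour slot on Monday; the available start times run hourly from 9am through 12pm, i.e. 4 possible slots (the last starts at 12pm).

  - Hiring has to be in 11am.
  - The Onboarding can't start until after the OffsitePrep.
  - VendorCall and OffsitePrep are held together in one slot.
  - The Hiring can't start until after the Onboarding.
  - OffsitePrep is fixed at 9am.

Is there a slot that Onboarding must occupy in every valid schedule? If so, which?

10am

OffsitePrep is fixed at 9am and must come before Onboarding, so Onboarding is at least 10am.
Hiring is fixed at 11am and must come after Onboarding, so Onboarding is at most 10am.
So Onboarding must be 10am.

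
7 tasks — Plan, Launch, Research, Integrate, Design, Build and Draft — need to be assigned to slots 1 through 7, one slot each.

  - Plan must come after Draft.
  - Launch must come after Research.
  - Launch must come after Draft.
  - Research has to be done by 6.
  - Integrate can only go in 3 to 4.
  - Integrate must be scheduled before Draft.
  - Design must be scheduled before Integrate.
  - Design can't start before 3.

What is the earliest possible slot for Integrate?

Integrate is available from 3; precedence pushes Integrate to at least 4; Integrate's own window allows nothing later than 4.
Integrate at 4 is achievable: Build in 1, Draft in 5, Plan in 6, Launch in 6, Research in 1, Integrate in 4, Design in 3.

4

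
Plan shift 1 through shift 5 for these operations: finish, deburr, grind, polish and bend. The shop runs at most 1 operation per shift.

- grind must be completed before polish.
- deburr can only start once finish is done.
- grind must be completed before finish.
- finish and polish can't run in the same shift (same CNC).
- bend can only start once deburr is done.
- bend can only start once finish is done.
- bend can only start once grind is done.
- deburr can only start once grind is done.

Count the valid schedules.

4

Enumerating: deburr=shift 3; polish=shift 5; bend=shift 4; finish=shift 2; grind=shift 1 | bend -> shift 5; deburr -> shift 3; polish -> shift 4; finish -> shift 2; grind -> shift 1 | polish in shift 3; deburr in shift 4; finish in shift 2; grind in shift 1; bend in shift 5 | deburr -> shift 4; polish -> shift 2; grind -> shift 1; finish -> shift 3; bend -> shift 5.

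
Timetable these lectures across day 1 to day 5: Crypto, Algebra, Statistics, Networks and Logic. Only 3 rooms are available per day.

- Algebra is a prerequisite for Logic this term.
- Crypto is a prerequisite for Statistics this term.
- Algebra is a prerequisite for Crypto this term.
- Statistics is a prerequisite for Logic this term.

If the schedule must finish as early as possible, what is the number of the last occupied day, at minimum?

The precedence chain requires at least 4 distinct days.
With at most 3 per day and 5 lectures, at least 2 days are needed.
4 works (last occupied day: day 4): for example Statistics in day 3; Algebra in day 1; Crypto in day 2; Networks in day 1; Logic in day 4.

day 4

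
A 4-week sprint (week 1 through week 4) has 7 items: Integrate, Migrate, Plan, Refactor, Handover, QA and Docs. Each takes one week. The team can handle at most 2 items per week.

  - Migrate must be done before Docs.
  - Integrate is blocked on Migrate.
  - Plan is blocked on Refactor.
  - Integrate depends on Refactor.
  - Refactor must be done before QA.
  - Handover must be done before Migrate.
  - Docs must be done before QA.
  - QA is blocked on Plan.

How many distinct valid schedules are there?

Enumerating: Refactor in week 1, Integrate in week 3, Docs in week 3, Plan in week 2, Migrate in week 2, QA in week 4, Handover in week 1 | Migrate=week 2; Handover=week 1; Refactor=week 1; Integrate=week 4; Plan=week 2; Docs=week 3; QA=week 4 | QA=week 4, Refactor=week 1, Migrate=week 2, Integrate=week 4, Plan=week 3, Docs=week 3, Handover=week 1 | Refactor in week 2, Integrate in week 4, Handover in week 1, Docs in week 3, Plan in week 3, QA in week 4, Migrate in week 2.

4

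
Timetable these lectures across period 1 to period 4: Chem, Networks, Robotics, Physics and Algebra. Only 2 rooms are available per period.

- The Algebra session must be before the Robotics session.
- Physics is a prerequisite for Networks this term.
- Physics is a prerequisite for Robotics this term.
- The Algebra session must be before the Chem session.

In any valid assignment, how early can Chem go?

Precedence pushes Chem to at least period 2.
Chem at period 2 is achievable: Chem -> period 2, Algebra -> period 1, Physics -> period 1, Networks -> period 3, Robotics -> period 2.

period 2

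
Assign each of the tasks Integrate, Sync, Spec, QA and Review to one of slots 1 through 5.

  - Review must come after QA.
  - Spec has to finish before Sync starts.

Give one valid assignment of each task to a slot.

Integrate=1; Spec=1; QA=1; Review=2; Sync=2

Checking: QA(1) before Review(2); Spec(1) before Sync(2).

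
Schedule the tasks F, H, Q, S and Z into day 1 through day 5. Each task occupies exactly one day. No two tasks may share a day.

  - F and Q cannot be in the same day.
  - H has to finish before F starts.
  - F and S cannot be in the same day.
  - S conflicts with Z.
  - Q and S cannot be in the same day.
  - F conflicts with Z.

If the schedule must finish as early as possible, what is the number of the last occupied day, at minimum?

The precedence chain requires at least 2 distinct days.
With at most 1 per day and 5 tasks, at least 5 days are needed.
5 works (last occupied day: day 5): for example H -> day 1, F -> day 2, S -> day 4, Q -> day 3, Z -> day 5.

day 5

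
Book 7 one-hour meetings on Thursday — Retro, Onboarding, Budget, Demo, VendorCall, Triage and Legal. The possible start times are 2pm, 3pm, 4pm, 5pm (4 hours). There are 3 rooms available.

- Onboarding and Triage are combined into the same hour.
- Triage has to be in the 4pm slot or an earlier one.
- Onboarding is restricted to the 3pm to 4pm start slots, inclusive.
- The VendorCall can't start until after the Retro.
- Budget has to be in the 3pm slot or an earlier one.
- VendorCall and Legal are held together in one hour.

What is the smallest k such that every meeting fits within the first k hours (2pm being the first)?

The precedence chain requires at least 2 distinct hours.
With at most 3 per hour and 7 meetings, at least 3 hours are needed.
3 works (last occupied hour: 4pm): for example Budget -> 2pm, Demo -> 2pm, Triage -> 3pm, Legal -> 4pm, Retro -> 2pm, Onboarding -> 3pm, VendorCall -> 4pm.

3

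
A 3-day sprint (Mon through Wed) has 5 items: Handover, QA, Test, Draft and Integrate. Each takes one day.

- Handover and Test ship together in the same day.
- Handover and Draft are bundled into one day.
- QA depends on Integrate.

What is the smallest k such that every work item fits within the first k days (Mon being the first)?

2 days

The precedence chain requires at least 2 distinct days.
2 works (last occupied day: Tue): for example Handover in Mon; Integrate in Mon; Draft in Mon; Test in Mon; QA in Tue.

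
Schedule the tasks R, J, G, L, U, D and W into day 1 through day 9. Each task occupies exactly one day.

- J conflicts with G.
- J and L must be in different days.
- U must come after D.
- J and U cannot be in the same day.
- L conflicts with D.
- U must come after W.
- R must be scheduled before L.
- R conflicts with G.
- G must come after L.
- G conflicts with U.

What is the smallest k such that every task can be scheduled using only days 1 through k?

The precedence chain requires at least 3 distinct days.
3 works (last occupied day: day 3): for example L=day 2; D=day 1; J=day 1; U=day 2; W=day 1; G=day 3; R=day 1.

3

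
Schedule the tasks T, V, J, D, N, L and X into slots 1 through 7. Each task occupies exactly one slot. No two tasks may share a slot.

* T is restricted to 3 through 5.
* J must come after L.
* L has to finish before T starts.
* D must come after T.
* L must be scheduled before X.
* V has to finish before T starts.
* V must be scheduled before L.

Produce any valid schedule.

J -> 4; T -> 3; L -> 2; N -> 7; X -> 6; D -> 5; V -> 1

Checking: V(1) before L(2); L(2) before J(4); L(2) before T(3); T(3) before D(5); L(2) before X(6); V(1) before T(3); T=3 in [3,5]; max 1 per slot (cap 1).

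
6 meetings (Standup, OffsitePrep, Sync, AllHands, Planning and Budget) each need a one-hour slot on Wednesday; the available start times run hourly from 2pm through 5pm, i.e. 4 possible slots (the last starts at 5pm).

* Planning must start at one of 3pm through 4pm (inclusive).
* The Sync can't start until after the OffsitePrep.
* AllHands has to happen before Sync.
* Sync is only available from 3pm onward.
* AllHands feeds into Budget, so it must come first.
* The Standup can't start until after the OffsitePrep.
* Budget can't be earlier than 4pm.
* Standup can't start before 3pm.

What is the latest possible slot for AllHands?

Downstream work caps AllHands at 4pm.
AllHands at 4pm is achievable: Planning=3pm, Budget=5pm, AllHands=4pm, Standup=3pm, Sync=5pm, OffsitePrep=2pm.

4pm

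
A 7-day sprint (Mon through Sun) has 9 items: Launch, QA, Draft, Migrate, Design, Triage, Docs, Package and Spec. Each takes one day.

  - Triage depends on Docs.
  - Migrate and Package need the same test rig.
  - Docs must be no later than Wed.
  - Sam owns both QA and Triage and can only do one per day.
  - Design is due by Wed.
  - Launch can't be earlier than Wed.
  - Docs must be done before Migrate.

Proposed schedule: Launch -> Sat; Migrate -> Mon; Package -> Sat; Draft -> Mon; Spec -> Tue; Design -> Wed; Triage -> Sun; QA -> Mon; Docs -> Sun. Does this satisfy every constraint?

No — it violates: Docs must be done before Migrate

Triage depends on Docs — violated.
Docs must be done before Migrate — violated.
Sam owns both QA and Triage and can only do one per day — holds.
Design is due by Wed — holds.
Docs must be no later than Wed — violated.
Migrate and Package need the same test rig — holds.
Launch can't be earlier than Wed — holds.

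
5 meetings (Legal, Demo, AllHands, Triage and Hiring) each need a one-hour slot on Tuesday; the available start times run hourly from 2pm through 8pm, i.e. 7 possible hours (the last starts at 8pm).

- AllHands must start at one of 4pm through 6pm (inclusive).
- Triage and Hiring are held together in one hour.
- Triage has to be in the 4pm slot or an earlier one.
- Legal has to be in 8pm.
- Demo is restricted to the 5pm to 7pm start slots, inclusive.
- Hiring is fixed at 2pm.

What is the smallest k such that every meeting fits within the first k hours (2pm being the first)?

Legal can't be placed before 8pm — that is hour 7 counting from 2pm — so the schedule must run through at least 7 hours.
7 works (last occupied hour: 8pm): for example Triage -> 2pm; Legal -> 8pm; Hiring -> 2pm; Demo -> 5pm; AllHands -> 4pm.

7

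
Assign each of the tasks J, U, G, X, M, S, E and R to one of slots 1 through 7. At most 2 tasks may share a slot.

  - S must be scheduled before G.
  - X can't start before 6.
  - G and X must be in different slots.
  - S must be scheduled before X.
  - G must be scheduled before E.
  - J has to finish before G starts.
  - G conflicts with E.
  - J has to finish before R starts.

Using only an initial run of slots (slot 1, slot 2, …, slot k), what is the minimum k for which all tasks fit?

6 slots

The precedence chain requires at least 3 distinct slots.
With at most 2 per slot and 8 tasks, at least 4 slots are needed.
X can't be placed before 6, so the schedule must run through at least slot 6.
6 works (last occupied slot: 6): for example X in 6, S in 1, G in 2, R in 2, E in 3, M in 4, U in 3, J in 1.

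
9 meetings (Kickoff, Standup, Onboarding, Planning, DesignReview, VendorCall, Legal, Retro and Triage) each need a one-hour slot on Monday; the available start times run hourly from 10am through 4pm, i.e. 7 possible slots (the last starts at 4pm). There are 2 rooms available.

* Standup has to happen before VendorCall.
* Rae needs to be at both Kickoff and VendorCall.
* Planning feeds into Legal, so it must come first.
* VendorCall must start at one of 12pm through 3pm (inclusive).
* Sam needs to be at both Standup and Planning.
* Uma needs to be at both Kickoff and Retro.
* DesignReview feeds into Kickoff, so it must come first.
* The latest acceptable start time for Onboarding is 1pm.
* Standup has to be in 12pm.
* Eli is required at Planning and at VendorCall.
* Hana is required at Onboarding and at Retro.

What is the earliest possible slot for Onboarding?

10am

Onboarding's own window allows nothing later than 1pm.
Onboarding at 10am is achievable: Legal in 12pm, Triage in 2pm, Onboarding in 10am, DesignReview in 10am, Planning in 11am, VendorCall in 1pm, Retro in 1pm, Kickoff in 11am, Standup in 12pm.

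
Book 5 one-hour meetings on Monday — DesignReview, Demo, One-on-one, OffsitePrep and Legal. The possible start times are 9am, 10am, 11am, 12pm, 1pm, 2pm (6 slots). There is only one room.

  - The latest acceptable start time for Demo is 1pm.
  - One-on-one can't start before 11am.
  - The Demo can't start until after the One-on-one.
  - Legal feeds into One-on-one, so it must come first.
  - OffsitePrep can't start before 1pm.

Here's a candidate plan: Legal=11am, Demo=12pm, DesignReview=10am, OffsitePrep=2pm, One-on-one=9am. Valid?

The latest acceptable start time for Demo is 1pm — holds.
OffsitePrep can't start before 1pm — holds.
The Demo can't start until after the One-on-one — holds.
One-on-one can't start before 11am — violated.
There is only one room — holds.
Legal feeds into One-on-one, so it must come first — violated.

No. Legal feeds into One-on-one, so it must come first is not satisfied.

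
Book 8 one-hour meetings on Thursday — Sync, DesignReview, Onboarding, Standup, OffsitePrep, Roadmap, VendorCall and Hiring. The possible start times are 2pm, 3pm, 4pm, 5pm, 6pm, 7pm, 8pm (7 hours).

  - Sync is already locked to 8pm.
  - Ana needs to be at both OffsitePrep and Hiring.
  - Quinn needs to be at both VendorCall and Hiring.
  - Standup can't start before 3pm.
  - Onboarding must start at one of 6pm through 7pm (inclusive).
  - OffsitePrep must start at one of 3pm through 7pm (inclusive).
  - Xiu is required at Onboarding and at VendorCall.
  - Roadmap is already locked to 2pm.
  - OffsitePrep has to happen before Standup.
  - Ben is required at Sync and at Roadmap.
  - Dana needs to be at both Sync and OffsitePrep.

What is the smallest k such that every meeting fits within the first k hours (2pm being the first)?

The precedence chain requires at least 2 distinct hours.
Sync can't be placed before 8pm — that is hour 7 counting from 2pm — so the schedule must run through at least 7 hours.
7 works (last occupied hour: 8pm): for example Hiring -> 4pm; DesignReview -> 2pm; Roadmap -> 2pm; OffsitePrep -> 3pm; Sync -> 8pm; Onboarding -> 6pm; Standup -> 4pm; VendorCall -> 2pm.

7 hours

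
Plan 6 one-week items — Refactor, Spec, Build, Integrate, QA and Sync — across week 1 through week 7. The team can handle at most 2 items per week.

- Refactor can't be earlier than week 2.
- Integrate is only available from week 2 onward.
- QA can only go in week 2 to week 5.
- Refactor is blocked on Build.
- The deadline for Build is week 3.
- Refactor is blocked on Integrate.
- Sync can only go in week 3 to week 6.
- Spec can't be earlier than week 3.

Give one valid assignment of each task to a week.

Refactor -> week 4, QA -> week 2, Spec -> week 3, Sync -> week 3, Integrate -> week 2, Build -> week 1

Checking: Integrate(week 2) before Refactor(week 4); Build(week 1) before Refactor(week 4); Build=week 1 in [week 1,week 3]; Integrate=week 2 in [week 2,week 7]; Spec=week 3 in [week 3,week 7]; Sync=week 3 in [week 3,week 6]; Refactor=week 4 in [week 2,week 7]; QA=week 2 in [week 2,week 5]; max 2 per week (cap 2).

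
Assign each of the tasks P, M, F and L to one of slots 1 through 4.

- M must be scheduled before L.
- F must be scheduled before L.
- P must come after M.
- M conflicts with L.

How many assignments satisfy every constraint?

Splitting on P: it can be 2 (6), 3 (11), 4 (14). Listing each branch's schedules as (M, F, L):
P=2: (1,1,2) (1,1,3) (1,1,4) (1,2,3) (1,2,4) (1,3,4) — 6.
P=3: (1,1,2) (1,1,3) (1,1,4) (1,2,3) (1,2,4) (1,3,4) (2,1,3) (2,1,4) (2,2,3) (2,2,4) (2,3,4) — 11.
P=4: (1,1,2) (1,1,3) (1,1,4) (1,2,3) (1,2,4) (1,3,4) (2,1,3) (2,1,4) (2,2,3) (2,2,4) (2,3,4) (3,1,4) (3,2,4) (3,3,4) — 14.
Summing: 6 + 11 + 14 = 31.

31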